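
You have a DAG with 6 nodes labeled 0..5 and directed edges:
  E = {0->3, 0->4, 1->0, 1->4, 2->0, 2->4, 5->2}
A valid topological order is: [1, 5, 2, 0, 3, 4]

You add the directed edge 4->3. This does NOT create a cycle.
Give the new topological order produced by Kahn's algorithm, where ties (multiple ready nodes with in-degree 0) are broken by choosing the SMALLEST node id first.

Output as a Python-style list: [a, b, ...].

Answer: [1, 5, 2, 0, 4, 3]

Derivation:
Old toposort: [1, 5, 2, 0, 3, 4]
Added edge: 4->3
Position of 4 (5) > position of 3 (4). Must reorder: 4 must now come before 3.
Run Kahn's algorithm (break ties by smallest node id):
  initial in-degrees: [2, 0, 1, 2, 3, 0]
  ready (indeg=0): [1, 5]
  pop 1: indeg[0]->1; indeg[4]->2 | ready=[5] | order so far=[1]
  pop 5: indeg[2]->0 | ready=[2] | order so far=[1, 5]
  pop 2: indeg[0]->0; indeg[4]->1 | ready=[0] | order so far=[1, 5, 2]
  pop 0: indeg[3]->1; indeg[4]->0 | ready=[4] | order so far=[1, 5, 2, 0]
  pop 4: indeg[3]->0 | ready=[3] | order so far=[1, 5, 2, 0, 4]
  pop 3: no out-edges | ready=[] | order so far=[1, 5, 2, 0, 4, 3]
  Result: [1, 5, 2, 0, 4, 3]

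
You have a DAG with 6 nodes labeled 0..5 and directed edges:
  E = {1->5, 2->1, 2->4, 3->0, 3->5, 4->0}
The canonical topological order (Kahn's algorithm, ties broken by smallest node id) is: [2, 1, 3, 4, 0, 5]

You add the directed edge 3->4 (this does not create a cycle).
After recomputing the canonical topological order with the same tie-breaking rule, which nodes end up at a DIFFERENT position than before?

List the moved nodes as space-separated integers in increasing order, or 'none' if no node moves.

Answer: none

Derivation:
Old toposort: [2, 1, 3, 4, 0, 5]
Added edge 3->4
Recompute Kahn (smallest-id tiebreak):
  initial in-degrees: [2, 1, 0, 0, 2, 2]
  ready (indeg=0): [2, 3]
  pop 2: indeg[1]->0; indeg[4]->1 | ready=[1, 3] | order so far=[2]
  pop 1: indeg[5]->1 | ready=[3] | order so far=[2, 1]
  pop 3: indeg[0]->1; indeg[4]->0; indeg[5]->0 | ready=[4, 5] | order so far=[2, 1, 3]
  pop 4: indeg[0]->0 | ready=[0, 5] | order so far=[2, 1, 3, 4]
  pop 0: no out-edges | ready=[5] | order so far=[2, 1, 3, 4, 0]
  pop 5: no out-edges | ready=[] | order so far=[2, 1, 3, 4, 0, 5]
New canonical toposort: [2, 1, 3, 4, 0, 5]
Compare positions:
  Node 0: index 4 -> 4 (same)
  Node 1: index 1 -> 1 (same)
  Node 2: index 0 -> 0 (same)
  Node 3: index 2 -> 2 (same)
  Node 4: index 3 -> 3 (same)
  Node 5: index 5 -> 5 (same)
Nodes that changed position: none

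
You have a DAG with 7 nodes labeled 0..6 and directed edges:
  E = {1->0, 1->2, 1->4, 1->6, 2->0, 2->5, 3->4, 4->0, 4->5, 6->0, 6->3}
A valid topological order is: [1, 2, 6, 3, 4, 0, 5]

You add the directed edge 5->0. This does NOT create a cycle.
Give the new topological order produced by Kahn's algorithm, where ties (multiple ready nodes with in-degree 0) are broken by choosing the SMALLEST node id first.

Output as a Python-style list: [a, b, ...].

Old toposort: [1, 2, 6, 3, 4, 0, 5]
Added edge: 5->0
Position of 5 (6) > position of 0 (5). Must reorder: 5 must now come before 0.
Run Kahn's algorithm (break ties by smallest node id):
  initial in-degrees: [5, 0, 1, 1, 2, 2, 1]
  ready (indeg=0): [1]
  pop 1: indeg[0]->4; indeg[2]->0; indeg[4]->1; indeg[6]->0 | ready=[2, 6] | order so far=[1]
  pop 2: indeg[0]->3; indeg[5]->1 | ready=[6] | order so far=[1, 2]
  pop 6: indeg[0]->2; indeg[3]->0 | ready=[3] | order so far=[1, 2, 6]
  pop 3: indeg[4]->0 | ready=[4] | order so far=[1, 2, 6, 3]
  pop 4: indeg[0]->1; indeg[5]->0 | ready=[5] | order so far=[1, 2, 6, 3, 4]
  pop 5: indeg[0]->0 | ready=[0] | order so far=[1, 2, 6, 3, 4, 5]
  pop 0: no out-edges | ready=[] | order so far=[1, 2, 6, 3, 4, 5, 0]
  Result: [1, 2, 6, 3, 4, 5, 0]

Answer: [1, 2, 6, 3, 4, 5, 0]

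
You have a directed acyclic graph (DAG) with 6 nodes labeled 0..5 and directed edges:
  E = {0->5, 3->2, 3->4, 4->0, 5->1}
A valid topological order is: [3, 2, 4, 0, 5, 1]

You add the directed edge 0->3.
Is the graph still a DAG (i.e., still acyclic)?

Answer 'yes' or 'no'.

Given toposort: [3, 2, 4, 0, 5, 1]
Position of 0: index 3; position of 3: index 0
New edge 0->3: backward (u after v in old order)
Backward edge: old toposort is now invalid. Check if this creates a cycle.
Does 3 already reach 0? Reachable from 3: [0, 1, 2, 3, 4, 5]. YES -> cycle!
Still a DAG? no

Answer: no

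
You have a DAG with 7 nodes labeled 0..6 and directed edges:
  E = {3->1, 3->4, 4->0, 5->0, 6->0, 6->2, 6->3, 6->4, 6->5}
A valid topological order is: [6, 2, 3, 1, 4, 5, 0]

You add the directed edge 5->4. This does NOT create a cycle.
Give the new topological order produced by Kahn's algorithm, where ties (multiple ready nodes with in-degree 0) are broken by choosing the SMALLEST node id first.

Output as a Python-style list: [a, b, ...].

Old toposort: [6, 2, 3, 1, 4, 5, 0]
Added edge: 5->4
Position of 5 (5) > position of 4 (4). Must reorder: 5 must now come before 4.
Run Kahn's algorithm (break ties by smallest node id):
  initial in-degrees: [3, 1, 1, 1, 3, 1, 0]
  ready (indeg=0): [6]
  pop 6: indeg[0]->2; indeg[2]->0; indeg[3]->0; indeg[4]->2; indeg[5]->0 | ready=[2, 3, 5] | order so far=[6]
  pop 2: no out-edges | ready=[3, 5] | order so far=[6, 2]
  pop 3: indeg[1]->0; indeg[4]->1 | ready=[1, 5] | order so far=[6, 2, 3]
  pop 1: no out-edges | ready=[5] | order so far=[6, 2, 3, 1]
  pop 5: indeg[0]->1; indeg[4]->0 | ready=[4] | order so far=[6, 2, 3, 1, 5]
  pop 4: indeg[0]->0 | ready=[0] | order so far=[6, 2, 3, 1, 5, 4]
  pop 0: no out-edges | ready=[] | order so far=[6, 2, 3, 1, 5, 4, 0]
  Result: [6, 2, 3, 1, 5, 4, 0]

Answer: [6, 2, 3, 1, 5, 4, 0]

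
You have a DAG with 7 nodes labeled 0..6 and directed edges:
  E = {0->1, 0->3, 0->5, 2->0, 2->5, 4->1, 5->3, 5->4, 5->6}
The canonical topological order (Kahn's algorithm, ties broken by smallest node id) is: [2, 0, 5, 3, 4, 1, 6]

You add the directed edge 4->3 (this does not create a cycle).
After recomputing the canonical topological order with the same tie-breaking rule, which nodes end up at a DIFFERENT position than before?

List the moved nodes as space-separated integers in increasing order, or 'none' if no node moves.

Answer: 1 3 4

Derivation:
Old toposort: [2, 0, 5, 3, 4, 1, 6]
Added edge 4->3
Recompute Kahn (smallest-id tiebreak):
  initial in-degrees: [1, 2, 0, 3, 1, 2, 1]
  ready (indeg=0): [2]
  pop 2: indeg[0]->0; indeg[5]->1 | ready=[0] | order so far=[2]
  pop 0: indeg[1]->1; indeg[3]->2; indeg[5]->0 | ready=[5] | order so far=[2, 0]
  pop 5: indeg[3]->1; indeg[4]->0; indeg[6]->0 | ready=[4, 6] | order so far=[2, 0, 5]
  pop 4: indeg[1]->0; indeg[3]->0 | ready=[1, 3, 6] | order so far=[2, 0, 5, 4]
  pop 1: no out-edges | ready=[3, 6] | order so far=[2, 0, 5, 4, 1]
  pop 3: no out-edges | ready=[6] | order so far=[2, 0, 5, 4, 1, 3]
  pop 6: no out-edges | ready=[] | order so far=[2, 0, 5, 4, 1, 3, 6]
New canonical toposort: [2, 0, 5, 4, 1, 3, 6]
Compare positions:
  Node 0: index 1 -> 1 (same)
  Node 1: index 5 -> 4 (moved)
  Node 2: index 0 -> 0 (same)
  Node 3: index 3 -> 5 (moved)
  Node 4: index 4 -> 3 (moved)
  Node 5: index 2 -> 2 (same)
  Node 6: index 6 -> 6 (same)
Nodes that changed position: 1 3 4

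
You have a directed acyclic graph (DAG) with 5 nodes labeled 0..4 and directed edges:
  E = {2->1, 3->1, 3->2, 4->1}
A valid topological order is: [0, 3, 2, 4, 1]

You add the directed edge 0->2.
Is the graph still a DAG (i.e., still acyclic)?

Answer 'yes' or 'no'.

Answer: yes

Derivation:
Given toposort: [0, 3, 2, 4, 1]
Position of 0: index 0; position of 2: index 2
New edge 0->2: forward
Forward edge: respects the existing order. Still a DAG, same toposort still valid.
Still a DAG? yes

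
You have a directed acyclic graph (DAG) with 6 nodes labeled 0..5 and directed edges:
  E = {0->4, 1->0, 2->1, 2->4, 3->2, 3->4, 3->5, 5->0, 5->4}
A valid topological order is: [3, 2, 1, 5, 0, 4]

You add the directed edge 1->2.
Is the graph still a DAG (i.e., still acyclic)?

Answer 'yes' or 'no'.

Given toposort: [3, 2, 1, 5, 0, 4]
Position of 1: index 2; position of 2: index 1
New edge 1->2: backward (u after v in old order)
Backward edge: old toposort is now invalid. Check if this creates a cycle.
Does 2 already reach 1? Reachable from 2: [0, 1, 2, 4]. YES -> cycle!
Still a DAG? no

Answer: no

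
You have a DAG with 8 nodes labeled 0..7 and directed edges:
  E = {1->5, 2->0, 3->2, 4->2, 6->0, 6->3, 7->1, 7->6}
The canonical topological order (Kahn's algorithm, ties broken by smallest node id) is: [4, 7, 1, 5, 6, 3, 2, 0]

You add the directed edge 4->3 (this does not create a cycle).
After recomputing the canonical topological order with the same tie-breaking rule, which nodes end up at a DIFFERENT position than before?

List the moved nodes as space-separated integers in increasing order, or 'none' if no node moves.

Answer: none

Derivation:
Old toposort: [4, 7, 1, 5, 6, 3, 2, 0]
Added edge 4->3
Recompute Kahn (smallest-id tiebreak):
  initial in-degrees: [2, 1, 2, 2, 0, 1, 1, 0]
  ready (indeg=0): [4, 7]
  pop 4: indeg[2]->1; indeg[3]->1 | ready=[7] | order so far=[4]
  pop 7: indeg[1]->0; indeg[6]->0 | ready=[1, 6] | order so far=[4, 7]
  pop 1: indeg[5]->0 | ready=[5, 6] | order so far=[4, 7, 1]
  pop 5: no out-edges | ready=[6] | order so far=[4, 7, 1, 5]
  pop 6: indeg[0]->1; indeg[3]->0 | ready=[3] | order so far=[4, 7, 1, 5, 6]
  pop 3: indeg[2]->0 | ready=[2] | order so far=[4, 7, 1, 5, 6, 3]
  pop 2: indeg[0]->0 | ready=[0] | order so far=[4, 7, 1, 5, 6, 3, 2]
  pop 0: no out-edges | ready=[] | order so far=[4, 7, 1, 5, 6, 3, 2, 0]
New canonical toposort: [4, 7, 1, 5, 6, 3, 2, 0]
Compare positions:
  Node 0: index 7 -> 7 (same)
  Node 1: index 2 -> 2 (same)
  Node 2: index 6 -> 6 (same)
  Node 3: index 5 -> 5 (same)
  Node 4: index 0 -> 0 (same)
  Node 5: index 3 -> 3 (same)
  Node 6: index 4 -> 4 (same)
  Node 7: index 1 -> 1 (same)
Nodes that changed position: none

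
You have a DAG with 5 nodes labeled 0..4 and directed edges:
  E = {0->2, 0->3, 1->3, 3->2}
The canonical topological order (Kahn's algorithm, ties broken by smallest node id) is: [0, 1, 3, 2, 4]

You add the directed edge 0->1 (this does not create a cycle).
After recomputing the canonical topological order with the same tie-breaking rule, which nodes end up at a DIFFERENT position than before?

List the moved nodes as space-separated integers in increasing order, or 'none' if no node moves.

Answer: none

Derivation:
Old toposort: [0, 1, 3, 2, 4]
Added edge 0->1
Recompute Kahn (smallest-id tiebreak):
  initial in-degrees: [0, 1, 2, 2, 0]
  ready (indeg=0): [0, 4]
  pop 0: indeg[1]->0; indeg[2]->1; indeg[3]->1 | ready=[1, 4] | order so far=[0]
  pop 1: indeg[3]->0 | ready=[3, 4] | order so far=[0, 1]
  pop 3: indeg[2]->0 | ready=[2, 4] | order so far=[0, 1, 3]
  pop 2: no out-edges | ready=[4] | order so far=[0, 1, 3, 2]
  pop 4: no out-edges | ready=[] | order so far=[0, 1, 3, 2, 4]
New canonical toposort: [0, 1, 3, 2, 4]
Compare positions:
  Node 0: index 0 -> 0 (same)
  Node 1: index 1 -> 1 (same)
  Node 2: index 3 -> 3 (same)
  Node 3: index 2 -> 2 (same)
  Node 4: index 4 -> 4 (same)
Nodes that changed position: none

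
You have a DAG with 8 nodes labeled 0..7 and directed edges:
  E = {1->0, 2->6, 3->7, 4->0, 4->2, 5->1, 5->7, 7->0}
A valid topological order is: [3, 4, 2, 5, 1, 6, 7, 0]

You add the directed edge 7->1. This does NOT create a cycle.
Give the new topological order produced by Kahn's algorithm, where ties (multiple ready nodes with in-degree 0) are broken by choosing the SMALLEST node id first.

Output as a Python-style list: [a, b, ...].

Old toposort: [3, 4, 2, 5, 1, 6, 7, 0]
Added edge: 7->1
Position of 7 (6) > position of 1 (4). Must reorder: 7 must now come before 1.
Run Kahn's algorithm (break ties by smallest node id):
  initial in-degrees: [3, 2, 1, 0, 0, 0, 1, 2]
  ready (indeg=0): [3, 4, 5]
  pop 3: indeg[7]->1 | ready=[4, 5] | order so far=[3]
  pop 4: indeg[0]->2; indeg[2]->0 | ready=[2, 5] | order so far=[3, 4]
  pop 2: indeg[6]->0 | ready=[5, 6] | order so far=[3, 4, 2]
  pop 5: indeg[1]->1; indeg[7]->0 | ready=[6, 7] | order so far=[3, 4, 2, 5]
  pop 6: no out-edges | ready=[7] | order so far=[3, 4, 2, 5, 6]
  pop 7: indeg[0]->1; indeg[1]->0 | ready=[1] | order so far=[3, 4, 2, 5, 6, 7]
  pop 1: indeg[0]->0 | ready=[0] | order so far=[3, 4, 2, 5, 6, 7, 1]
  pop 0: no out-edges | ready=[] | order so far=[3, 4, 2, 5, 6, 7, 1, 0]
  Result: [3, 4, 2, 5, 6, 7, 1, 0]

Answer: [3, 4, 2, 5, 6, 7, 1, 0]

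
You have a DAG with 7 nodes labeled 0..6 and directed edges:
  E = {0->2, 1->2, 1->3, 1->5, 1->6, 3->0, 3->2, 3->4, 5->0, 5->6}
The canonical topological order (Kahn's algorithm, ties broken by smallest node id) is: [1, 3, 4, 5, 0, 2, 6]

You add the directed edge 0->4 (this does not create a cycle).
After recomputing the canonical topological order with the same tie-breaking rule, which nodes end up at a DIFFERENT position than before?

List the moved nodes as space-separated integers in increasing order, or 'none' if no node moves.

Old toposort: [1, 3, 4, 5, 0, 2, 6]
Added edge 0->4
Recompute Kahn (smallest-id tiebreak):
  initial in-degrees: [2, 0, 3, 1, 2, 1, 2]
  ready (indeg=0): [1]
  pop 1: indeg[2]->2; indeg[3]->0; indeg[5]->0; indeg[6]->1 | ready=[3, 5] | order so far=[1]
  pop 3: indeg[0]->1; indeg[2]->1; indeg[4]->1 | ready=[5] | order so far=[1, 3]
  pop 5: indeg[0]->0; indeg[6]->0 | ready=[0, 6] | order so far=[1, 3, 5]
  pop 0: indeg[2]->0; indeg[4]->0 | ready=[2, 4, 6] | order so far=[1, 3, 5, 0]
  pop 2: no out-edges | ready=[4, 6] | order so far=[1, 3, 5, 0, 2]
  pop 4: no out-edges | ready=[6] | order so far=[1, 3, 5, 0, 2, 4]
  pop 6: no out-edges | ready=[] | order so far=[1, 3, 5, 0, 2, 4, 6]
New canonical toposort: [1, 3, 5, 0, 2, 4, 6]
Compare positions:
  Node 0: index 4 -> 3 (moved)
  Node 1: index 0 -> 0 (same)
  Node 2: index 5 -> 4 (moved)
  Node 3: index 1 -> 1 (same)
  Node 4: index 2 -> 5 (moved)
  Node 5: index 3 -> 2 (moved)
  Node 6: index 6 -> 6 (same)
Nodes that changed position: 0 2 4 5

Answer: 0 2 4 5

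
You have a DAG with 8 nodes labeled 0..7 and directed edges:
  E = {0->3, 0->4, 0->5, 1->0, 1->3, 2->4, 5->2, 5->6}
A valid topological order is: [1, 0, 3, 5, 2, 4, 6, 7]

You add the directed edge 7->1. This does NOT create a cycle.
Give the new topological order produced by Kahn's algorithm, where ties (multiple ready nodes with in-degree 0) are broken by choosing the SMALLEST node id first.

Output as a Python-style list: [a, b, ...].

Answer: [7, 1, 0, 3, 5, 2, 4, 6]

Derivation:
Old toposort: [1, 0, 3, 5, 2, 4, 6, 7]
Added edge: 7->1
Position of 7 (7) > position of 1 (0). Must reorder: 7 must now come before 1.
Run Kahn's algorithm (break ties by smallest node id):
  initial in-degrees: [1, 1, 1, 2, 2, 1, 1, 0]
  ready (indeg=0): [7]
  pop 7: indeg[1]->0 | ready=[1] | order so far=[7]
  pop 1: indeg[0]->0; indeg[3]->1 | ready=[0] | order so far=[7, 1]
  pop 0: indeg[3]->0; indeg[4]->1; indeg[5]->0 | ready=[3, 5] | order so far=[7, 1, 0]
  pop 3: no out-edges | ready=[5] | order so far=[7, 1, 0, 3]
  pop 5: indeg[2]->0; indeg[6]->0 | ready=[2, 6] | order so far=[7, 1, 0, 3, 5]
  pop 2: indeg[4]->0 | ready=[4, 6] | order so far=[7, 1, 0, 3, 5, 2]
  pop 4: no out-edges | ready=[6] | order so far=[7, 1, 0, 3, 5, 2, 4]
  pop 6: no out-edges | ready=[] | order so far=[7, 1, 0, 3, 5, 2, 4, 6]
  Result: [7, 1, 0, 3, 5, 2, 4, 6]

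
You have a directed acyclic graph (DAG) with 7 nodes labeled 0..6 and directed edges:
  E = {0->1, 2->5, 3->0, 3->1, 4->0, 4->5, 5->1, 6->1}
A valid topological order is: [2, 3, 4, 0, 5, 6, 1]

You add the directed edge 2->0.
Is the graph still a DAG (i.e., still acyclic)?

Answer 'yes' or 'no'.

Given toposort: [2, 3, 4, 0, 5, 6, 1]
Position of 2: index 0; position of 0: index 3
New edge 2->0: forward
Forward edge: respects the existing order. Still a DAG, same toposort still valid.
Still a DAG? yes

Answer: yes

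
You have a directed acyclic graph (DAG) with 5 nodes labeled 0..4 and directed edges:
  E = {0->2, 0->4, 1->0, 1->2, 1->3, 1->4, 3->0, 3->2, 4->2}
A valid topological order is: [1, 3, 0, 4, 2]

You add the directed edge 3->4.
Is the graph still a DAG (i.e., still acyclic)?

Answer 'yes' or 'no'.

Given toposort: [1, 3, 0, 4, 2]
Position of 3: index 1; position of 4: index 3
New edge 3->4: forward
Forward edge: respects the existing order. Still a DAG, same toposort still valid.
Still a DAG? yes

Answer: yes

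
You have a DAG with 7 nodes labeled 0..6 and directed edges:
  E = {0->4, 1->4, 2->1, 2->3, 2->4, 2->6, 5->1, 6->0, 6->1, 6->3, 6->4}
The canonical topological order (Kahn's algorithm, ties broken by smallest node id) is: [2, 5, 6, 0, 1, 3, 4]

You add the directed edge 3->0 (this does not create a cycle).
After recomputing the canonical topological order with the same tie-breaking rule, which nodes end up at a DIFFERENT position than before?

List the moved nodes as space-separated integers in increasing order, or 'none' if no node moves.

Answer: 0 1 3

Derivation:
Old toposort: [2, 5, 6, 0, 1, 3, 4]
Added edge 3->0
Recompute Kahn (smallest-id tiebreak):
  initial in-degrees: [2, 3, 0, 2, 4, 0, 1]
  ready (indeg=0): [2, 5]
  pop 2: indeg[1]->2; indeg[3]->1; indeg[4]->3; indeg[6]->0 | ready=[5, 6] | order so far=[2]
  pop 5: indeg[1]->1 | ready=[6] | order so far=[2, 5]
  pop 6: indeg[0]->1; indeg[1]->0; indeg[3]->0; indeg[4]->2 | ready=[1, 3] | order so far=[2, 5, 6]
  pop 1: indeg[4]->1 | ready=[3] | order so far=[2, 5, 6, 1]
  pop 3: indeg[0]->0 | ready=[0] | order so far=[2, 5, 6, 1, 3]
  pop 0: indeg[4]->0 | ready=[4] | order so far=[2, 5, 6, 1, 3, 0]
  pop 4: no out-edges | ready=[] | order so far=[2, 5, 6, 1, 3, 0, 4]
New canonical toposort: [2, 5, 6, 1, 3, 0, 4]
Compare positions:
  Node 0: index 3 -> 5 (moved)
  Node 1: index 4 -> 3 (moved)
  Node 2: index 0 -> 0 (same)
  Node 3: index 5 -> 4 (moved)
  Node 4: index 6 -> 6 (same)
  Node 5: index 1 -> 1 (same)
  Node 6: index 2 -> 2 (same)
Nodes that changed position: 0 1 3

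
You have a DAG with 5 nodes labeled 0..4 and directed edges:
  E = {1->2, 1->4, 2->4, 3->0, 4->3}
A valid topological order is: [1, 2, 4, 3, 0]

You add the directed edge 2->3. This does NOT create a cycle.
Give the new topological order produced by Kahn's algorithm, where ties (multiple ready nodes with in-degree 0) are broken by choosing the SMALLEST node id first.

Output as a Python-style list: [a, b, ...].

Old toposort: [1, 2, 4, 3, 0]
Added edge: 2->3
Position of 2 (1) < position of 3 (3). Old order still valid.
Run Kahn's algorithm (break ties by smallest node id):
  initial in-degrees: [1, 0, 1, 2, 2]
  ready (indeg=0): [1]
  pop 1: indeg[2]->0; indeg[4]->1 | ready=[2] | order so far=[1]
  pop 2: indeg[3]->1; indeg[4]->0 | ready=[4] | order so far=[1, 2]
  pop 4: indeg[3]->0 | ready=[3] | order so far=[1, 2, 4]
  pop 3: indeg[0]->0 | ready=[0] | order so far=[1, 2, 4, 3]
  pop 0: no out-edges | ready=[] | order so far=[1, 2, 4, 3, 0]
  Result: [1, 2, 4, 3, 0]

Answer: [1, 2, 4, 3, 0]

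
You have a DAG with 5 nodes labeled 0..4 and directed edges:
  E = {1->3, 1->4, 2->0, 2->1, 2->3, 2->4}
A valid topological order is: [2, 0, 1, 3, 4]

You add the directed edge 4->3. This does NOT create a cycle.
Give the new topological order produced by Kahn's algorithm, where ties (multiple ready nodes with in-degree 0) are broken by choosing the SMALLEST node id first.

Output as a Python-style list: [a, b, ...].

Old toposort: [2, 0, 1, 3, 4]
Added edge: 4->3
Position of 4 (4) > position of 3 (3). Must reorder: 4 must now come before 3.
Run Kahn's algorithm (break ties by smallest node id):
  initial in-degrees: [1, 1, 0, 3, 2]
  ready (indeg=0): [2]
  pop 2: indeg[0]->0; indeg[1]->0; indeg[3]->2; indeg[4]->1 | ready=[0, 1] | order so far=[2]
  pop 0: no out-edges | ready=[1] | order so far=[2, 0]
  pop 1: indeg[3]->1; indeg[4]->0 | ready=[4] | order so far=[2, 0, 1]
  pop 4: indeg[3]->0 | ready=[3] | order so far=[2, 0, 1, 4]
  pop 3: no out-edges | ready=[] | order so far=[2, 0, 1, 4, 3]
  Result: [2, 0, 1, 4, 3]

Answer: [2, 0, 1, 4, 3]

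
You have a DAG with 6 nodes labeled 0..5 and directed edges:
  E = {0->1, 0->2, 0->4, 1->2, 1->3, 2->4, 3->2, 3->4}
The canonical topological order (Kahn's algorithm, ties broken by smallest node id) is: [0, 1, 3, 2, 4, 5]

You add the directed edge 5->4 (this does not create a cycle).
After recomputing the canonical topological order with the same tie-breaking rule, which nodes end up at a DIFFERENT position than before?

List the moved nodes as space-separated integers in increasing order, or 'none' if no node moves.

Old toposort: [0, 1, 3, 2, 4, 5]
Added edge 5->4
Recompute Kahn (smallest-id tiebreak):
  initial in-degrees: [0, 1, 3, 1, 4, 0]
  ready (indeg=0): [0, 5]
  pop 0: indeg[1]->0; indeg[2]->2; indeg[4]->3 | ready=[1, 5] | order so far=[0]
  pop 1: indeg[2]->1; indeg[3]->0 | ready=[3, 5] | order so far=[0, 1]
  pop 3: indeg[2]->0; indeg[4]->2 | ready=[2, 5] | order so far=[0, 1, 3]
  pop 2: indeg[4]->1 | ready=[5] | order so far=[0, 1, 3, 2]
  pop 5: indeg[4]->0 | ready=[4] | order so far=[0, 1, 3, 2, 5]
  pop 4: no out-edges | ready=[] | order so far=[0, 1, 3, 2, 5, 4]
New canonical toposort: [0, 1, 3, 2, 5, 4]
Compare positions:
  Node 0: index 0 -> 0 (same)
  Node 1: index 1 -> 1 (same)
  Node 2: index 3 -> 3 (same)
  Node 3: index 2 -> 2 (same)
  Node 4: index 4 -> 5 (moved)
  Node 5: index 5 -> 4 (moved)
Nodes that changed position: 4 5

Answer: 4 5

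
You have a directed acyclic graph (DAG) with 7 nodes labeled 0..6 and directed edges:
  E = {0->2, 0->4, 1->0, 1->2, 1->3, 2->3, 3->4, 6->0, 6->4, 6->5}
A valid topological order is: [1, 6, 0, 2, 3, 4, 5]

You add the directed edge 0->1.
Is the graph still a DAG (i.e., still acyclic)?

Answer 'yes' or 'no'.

Given toposort: [1, 6, 0, 2, 3, 4, 5]
Position of 0: index 2; position of 1: index 0
New edge 0->1: backward (u after v in old order)
Backward edge: old toposort is now invalid. Check if this creates a cycle.
Does 1 already reach 0? Reachable from 1: [0, 1, 2, 3, 4]. YES -> cycle!
Still a DAG? no

Answer: no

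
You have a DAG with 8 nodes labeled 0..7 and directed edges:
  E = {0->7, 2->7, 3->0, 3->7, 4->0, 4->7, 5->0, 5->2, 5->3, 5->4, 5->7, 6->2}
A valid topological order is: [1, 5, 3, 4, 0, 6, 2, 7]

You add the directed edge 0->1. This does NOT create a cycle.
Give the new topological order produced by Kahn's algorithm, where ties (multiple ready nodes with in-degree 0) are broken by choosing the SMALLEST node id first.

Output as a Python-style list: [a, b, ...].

Answer: [5, 3, 4, 0, 1, 6, 2, 7]

Derivation:
Old toposort: [1, 5, 3, 4, 0, 6, 2, 7]
Added edge: 0->1
Position of 0 (4) > position of 1 (0). Must reorder: 0 must now come before 1.
Run Kahn's algorithm (break ties by smallest node id):
  initial in-degrees: [3, 1, 2, 1, 1, 0, 0, 5]
  ready (indeg=0): [5, 6]
  pop 5: indeg[0]->2; indeg[2]->1; indeg[3]->0; indeg[4]->0; indeg[7]->4 | ready=[3, 4, 6] | order so far=[5]
  pop 3: indeg[0]->1; indeg[7]->3 | ready=[4, 6] | order so far=[5, 3]
  pop 4: indeg[0]->0; indeg[7]->2 | ready=[0, 6] | order so far=[5, 3, 4]
  pop 0: indeg[1]->0; indeg[7]->1 | ready=[1, 6] | order so far=[5, 3, 4, 0]
  pop 1: no out-edges | ready=[6] | order so far=[5, 3, 4, 0, 1]
  pop 6: indeg[2]->0 | ready=[2] | order so far=[5, 3, 4, 0, 1, 6]
  pop 2: indeg[7]->0 | ready=[7] | order so far=[5, 3, 4, 0, 1, 6, 2]
  pop 7: no out-edges | ready=[] | order so far=[5, 3, 4, 0, 1, 6, 2, 7]
  Result: [5, 3, 4, 0, 1, 6, 2, 7]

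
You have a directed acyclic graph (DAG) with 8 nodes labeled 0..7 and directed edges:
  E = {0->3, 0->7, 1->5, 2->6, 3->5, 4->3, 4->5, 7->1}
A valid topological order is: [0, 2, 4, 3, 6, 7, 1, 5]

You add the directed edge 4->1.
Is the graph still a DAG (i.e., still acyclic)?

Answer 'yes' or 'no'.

Given toposort: [0, 2, 4, 3, 6, 7, 1, 5]
Position of 4: index 2; position of 1: index 6
New edge 4->1: forward
Forward edge: respects the existing order. Still a DAG, same toposort still valid.
Still a DAG? yes

Answer: yes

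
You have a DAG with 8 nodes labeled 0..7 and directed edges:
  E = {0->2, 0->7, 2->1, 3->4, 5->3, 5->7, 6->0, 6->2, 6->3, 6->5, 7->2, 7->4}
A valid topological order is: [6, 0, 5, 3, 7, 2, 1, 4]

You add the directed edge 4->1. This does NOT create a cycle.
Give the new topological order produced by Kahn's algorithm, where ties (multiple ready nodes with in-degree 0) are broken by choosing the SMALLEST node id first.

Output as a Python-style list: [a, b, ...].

Answer: [6, 0, 5, 3, 7, 2, 4, 1]

Derivation:
Old toposort: [6, 0, 5, 3, 7, 2, 1, 4]
Added edge: 4->1
Position of 4 (7) > position of 1 (6). Must reorder: 4 must now come before 1.
Run Kahn's algorithm (break ties by smallest node id):
  initial in-degrees: [1, 2, 3, 2, 2, 1, 0, 2]
  ready (indeg=0): [6]
  pop 6: indeg[0]->0; indeg[2]->2; indeg[3]->1; indeg[5]->0 | ready=[0, 5] | order so far=[6]
  pop 0: indeg[2]->1; indeg[7]->1 | ready=[5] | order so far=[6, 0]
  pop 5: indeg[3]->0; indeg[7]->0 | ready=[3, 7] | order so far=[6, 0, 5]
  pop 3: indeg[4]->1 | ready=[7] | order so far=[6, 0, 5, 3]
  pop 7: indeg[2]->0; indeg[4]->0 | ready=[2, 4] | order so far=[6, 0, 5, 3, 7]
  pop 2: indeg[1]->1 | ready=[4] | order so far=[6, 0, 5, 3, 7, 2]
  pop 4: indeg[1]->0 | ready=[1] | order so far=[6, 0, 5, 3, 7, 2, 4]
  pop 1: no out-edges | ready=[] | order so far=[6, 0, 5, 3, 7, 2, 4, 1]
  Result: [6, 0, 5, 3, 7, 2, 4, 1]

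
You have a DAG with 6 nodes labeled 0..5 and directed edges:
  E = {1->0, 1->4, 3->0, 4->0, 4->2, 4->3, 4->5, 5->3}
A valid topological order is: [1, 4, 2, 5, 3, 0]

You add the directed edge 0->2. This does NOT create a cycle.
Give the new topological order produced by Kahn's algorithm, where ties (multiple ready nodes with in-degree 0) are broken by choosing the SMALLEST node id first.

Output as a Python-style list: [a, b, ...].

Old toposort: [1, 4, 2, 5, 3, 0]
Added edge: 0->2
Position of 0 (5) > position of 2 (2). Must reorder: 0 must now come before 2.
Run Kahn's algorithm (break ties by smallest node id):
  initial in-degrees: [3, 0, 2, 2, 1, 1]
  ready (indeg=0): [1]
  pop 1: indeg[0]->2; indeg[4]->0 | ready=[4] | order so far=[1]
  pop 4: indeg[0]->1; indeg[2]->1; indeg[3]->1; indeg[5]->0 | ready=[5] | order so far=[1, 4]
  pop 5: indeg[3]->0 | ready=[3] | order so far=[1, 4, 5]
  pop 3: indeg[0]->0 | ready=[0] | order so far=[1, 4, 5, 3]
  pop 0: indeg[2]->0 | ready=[2] | order so far=[1, 4, 5, 3, 0]
  pop 2: no out-edges | ready=[] | order so far=[1, 4, 5, 3, 0, 2]
  Result: [1, 4, 5, 3, 0, 2]

Answer: [1, 4, 5, 3, 0, 2]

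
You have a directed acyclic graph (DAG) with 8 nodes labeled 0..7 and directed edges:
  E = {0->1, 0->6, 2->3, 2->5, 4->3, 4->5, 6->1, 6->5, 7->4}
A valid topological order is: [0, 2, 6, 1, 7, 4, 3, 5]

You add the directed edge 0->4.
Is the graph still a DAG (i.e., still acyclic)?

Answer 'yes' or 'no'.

Given toposort: [0, 2, 6, 1, 7, 4, 3, 5]
Position of 0: index 0; position of 4: index 5
New edge 0->4: forward
Forward edge: respects the existing order. Still a DAG, same toposort still valid.
Still a DAG? yes

Answer: yes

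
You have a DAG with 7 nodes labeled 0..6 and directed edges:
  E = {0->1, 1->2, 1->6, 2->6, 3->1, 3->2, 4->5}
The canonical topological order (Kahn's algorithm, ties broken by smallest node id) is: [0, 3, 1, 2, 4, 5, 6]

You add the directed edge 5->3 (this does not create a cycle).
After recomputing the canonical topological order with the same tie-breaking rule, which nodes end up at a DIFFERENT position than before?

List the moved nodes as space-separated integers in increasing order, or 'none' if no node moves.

Answer: 1 2 3 4 5

Derivation:
Old toposort: [0, 3, 1, 2, 4, 5, 6]
Added edge 5->3
Recompute Kahn (smallest-id tiebreak):
  initial in-degrees: [0, 2, 2, 1, 0, 1, 2]
  ready (indeg=0): [0, 4]
  pop 0: indeg[1]->1 | ready=[4] | order so far=[0]
  pop 4: indeg[5]->0 | ready=[5] | order so far=[0, 4]
  pop 5: indeg[3]->0 | ready=[3] | order so far=[0, 4, 5]
  pop 3: indeg[1]->0; indeg[2]->1 | ready=[1] | order so far=[0, 4, 5, 3]
  pop 1: indeg[2]->0; indeg[6]->1 | ready=[2] | order so far=[0, 4, 5, 3, 1]
  pop 2: indeg[6]->0 | ready=[6] | order so far=[0, 4, 5, 3, 1, 2]
  pop 6: no out-edges | ready=[] | order so far=[0, 4, 5, 3, 1, 2, 6]
New canonical toposort: [0, 4, 5, 3, 1, 2, 6]
Compare positions:
  Node 0: index 0 -> 0 (same)
  Node 1: index 2 -> 4 (moved)
  Node 2: index 3 -> 5 (moved)
  Node 3: index 1 -> 3 (moved)
  Node 4: index 4 -> 1 (moved)
  Node 5: index 5 -> 2 (moved)
  Node 6: index 6 -> 6 (same)
Nodes that changed position: 1 2 3 4 5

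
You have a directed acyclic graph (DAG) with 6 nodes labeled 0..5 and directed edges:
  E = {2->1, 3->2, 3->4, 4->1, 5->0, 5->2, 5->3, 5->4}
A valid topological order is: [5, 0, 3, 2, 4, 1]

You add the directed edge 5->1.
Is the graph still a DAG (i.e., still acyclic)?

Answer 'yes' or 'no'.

Answer: yes

Derivation:
Given toposort: [5, 0, 3, 2, 4, 1]
Position of 5: index 0; position of 1: index 5
New edge 5->1: forward
Forward edge: respects the existing order. Still a DAG, same toposort still valid.
Still a DAG? yes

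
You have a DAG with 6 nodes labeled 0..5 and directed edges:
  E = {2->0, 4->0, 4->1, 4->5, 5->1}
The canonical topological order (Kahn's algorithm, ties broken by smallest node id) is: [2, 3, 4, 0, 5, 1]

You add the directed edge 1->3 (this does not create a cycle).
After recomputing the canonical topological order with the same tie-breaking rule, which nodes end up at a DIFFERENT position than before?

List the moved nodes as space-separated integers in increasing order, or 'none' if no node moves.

Old toposort: [2, 3, 4, 0, 5, 1]
Added edge 1->3
Recompute Kahn (smallest-id tiebreak):
  initial in-degrees: [2, 2, 0, 1, 0, 1]
  ready (indeg=0): [2, 4]
  pop 2: indeg[0]->1 | ready=[4] | order so far=[2]
  pop 4: indeg[0]->0; indeg[1]->1; indeg[5]->0 | ready=[0, 5] | order so far=[2, 4]
  pop 0: no out-edges | ready=[5] | order so far=[2, 4, 0]
  pop 5: indeg[1]->0 | ready=[1] | order so far=[2, 4, 0, 5]
  pop 1: indeg[3]->0 | ready=[3] | order so far=[2, 4, 0, 5, 1]
  pop 3: no out-edges | ready=[] | order so far=[2, 4, 0, 5, 1, 3]
New canonical toposort: [2, 4, 0, 5, 1, 3]
Compare positions:
  Node 0: index 3 -> 2 (moved)
  Node 1: index 5 -> 4 (moved)
  Node 2: index 0 -> 0 (same)
  Node 3: index 1 -> 5 (moved)
  Node 4: index 2 -> 1 (moved)
  Node 5: index 4 -> 3 (moved)
Nodes that changed position: 0 1 3 4 5

Answer: 0 1 3 4 5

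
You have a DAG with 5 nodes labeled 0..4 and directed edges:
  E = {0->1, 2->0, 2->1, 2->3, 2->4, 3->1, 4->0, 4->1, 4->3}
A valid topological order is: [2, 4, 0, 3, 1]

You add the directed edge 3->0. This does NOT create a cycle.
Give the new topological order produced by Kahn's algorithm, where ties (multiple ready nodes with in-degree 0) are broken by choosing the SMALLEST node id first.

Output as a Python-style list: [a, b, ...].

Answer: [2, 4, 3, 0, 1]

Derivation:
Old toposort: [2, 4, 0, 3, 1]
Added edge: 3->0
Position of 3 (3) > position of 0 (2). Must reorder: 3 must now come before 0.
Run Kahn's algorithm (break ties by smallest node id):
  initial in-degrees: [3, 4, 0, 2, 1]
  ready (indeg=0): [2]
  pop 2: indeg[0]->2; indeg[1]->3; indeg[3]->1; indeg[4]->0 | ready=[4] | order so far=[2]
  pop 4: indeg[0]->1; indeg[1]->2; indeg[3]->0 | ready=[3] | order so far=[2, 4]
  pop 3: indeg[0]->0; indeg[1]->1 | ready=[0] | order so far=[2, 4, 3]
  pop 0: indeg[1]->0 | ready=[1] | order so far=[2, 4, 3, 0]
  pop 1: no out-edges | ready=[] | order so far=[2, 4, 3, 0, 1]
  Result: [2, 4, 3, 0, 1]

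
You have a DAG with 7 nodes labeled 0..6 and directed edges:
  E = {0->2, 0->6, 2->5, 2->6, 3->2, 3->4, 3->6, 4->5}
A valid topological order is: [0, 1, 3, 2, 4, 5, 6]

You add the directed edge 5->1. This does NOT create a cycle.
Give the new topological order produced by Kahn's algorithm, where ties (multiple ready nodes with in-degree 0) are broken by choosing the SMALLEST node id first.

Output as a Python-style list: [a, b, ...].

Old toposort: [0, 1, 3, 2, 4, 5, 6]
Added edge: 5->1
Position of 5 (5) > position of 1 (1). Must reorder: 5 must now come before 1.
Run Kahn's algorithm (break ties by smallest node id):
  initial in-degrees: [0, 1, 2, 0, 1, 2, 3]
  ready (indeg=0): [0, 3]
  pop 0: indeg[2]->1; indeg[6]->2 | ready=[3] | order so far=[0]
  pop 3: indeg[2]->0; indeg[4]->0; indeg[6]->1 | ready=[2, 4] | order so far=[0, 3]
  pop 2: indeg[5]->1; indeg[6]->0 | ready=[4, 6] | order so far=[0, 3, 2]
  pop 4: indeg[5]->0 | ready=[5, 6] | order so far=[0, 3, 2, 4]
  pop 5: indeg[1]->0 | ready=[1, 6] | order so far=[0, 3, 2, 4, 5]
  pop 1: no out-edges | ready=[6] | order so far=[0, 3, 2, 4, 5, 1]
  pop 6: no out-edges | ready=[] | order so far=[0, 3, 2, 4, 5, 1, 6]
  Result: [0, 3, 2, 4, 5, 1, 6]

Answer: [0, 3, 2, 4, 5, 1, 6]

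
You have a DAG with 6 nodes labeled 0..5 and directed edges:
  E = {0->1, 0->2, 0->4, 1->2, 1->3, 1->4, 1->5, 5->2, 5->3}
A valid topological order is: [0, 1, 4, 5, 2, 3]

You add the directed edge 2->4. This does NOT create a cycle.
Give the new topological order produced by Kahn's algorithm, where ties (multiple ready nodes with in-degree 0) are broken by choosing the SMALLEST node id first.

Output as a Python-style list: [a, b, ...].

Answer: [0, 1, 5, 2, 3, 4]

Derivation:
Old toposort: [0, 1, 4, 5, 2, 3]
Added edge: 2->4
Position of 2 (4) > position of 4 (2). Must reorder: 2 must now come before 4.
Run Kahn's algorithm (break ties by smallest node id):
  initial in-degrees: [0, 1, 3, 2, 3, 1]
  ready (indeg=0): [0]
  pop 0: indeg[1]->0; indeg[2]->2; indeg[4]->2 | ready=[1] | order so far=[0]
  pop 1: indeg[2]->1; indeg[3]->1; indeg[4]->1; indeg[5]->0 | ready=[5] | order so far=[0, 1]
  pop 5: indeg[2]->0; indeg[3]->0 | ready=[2, 3] | order so far=[0, 1, 5]
  pop 2: indeg[4]->0 | ready=[3, 4] | order so far=[0, 1, 5, 2]
  pop 3: no out-edges | ready=[4] | order so far=[0, 1, 5, 2, 3]
  pop 4: no out-edges | ready=[] | order so far=[0, 1, 5, 2, 3, 4]
  Result: [0, 1, 5, 2, 3, 4]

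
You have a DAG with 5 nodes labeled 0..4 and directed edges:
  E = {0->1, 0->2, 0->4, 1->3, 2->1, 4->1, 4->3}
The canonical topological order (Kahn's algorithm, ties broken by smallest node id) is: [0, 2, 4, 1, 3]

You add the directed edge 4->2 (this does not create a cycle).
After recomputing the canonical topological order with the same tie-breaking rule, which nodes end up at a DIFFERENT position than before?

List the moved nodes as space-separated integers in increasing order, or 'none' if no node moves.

Old toposort: [0, 2, 4, 1, 3]
Added edge 4->2
Recompute Kahn (smallest-id tiebreak):
  initial in-degrees: [0, 3, 2, 2, 1]
  ready (indeg=0): [0]
  pop 0: indeg[1]->2; indeg[2]->1; indeg[4]->0 | ready=[4] | order so far=[0]
  pop 4: indeg[1]->1; indeg[2]->0; indeg[3]->1 | ready=[2] | order so far=[0, 4]
  pop 2: indeg[1]->0 | ready=[1] | order so far=[0, 4, 2]
  pop 1: indeg[3]->0 | ready=[3] | order so far=[0, 4, 2, 1]
  pop 3: no out-edges | ready=[] | order so far=[0, 4, 2, 1, 3]
New canonical toposort: [0, 4, 2, 1, 3]
Compare positions:
  Node 0: index 0 -> 0 (same)
  Node 1: index 3 -> 3 (same)
  Node 2: index 1 -> 2 (moved)
  Node 3: index 4 -> 4 (same)
  Node 4: index 2 -> 1 (moved)
Nodes that changed position: 2 4

Answer: 2 4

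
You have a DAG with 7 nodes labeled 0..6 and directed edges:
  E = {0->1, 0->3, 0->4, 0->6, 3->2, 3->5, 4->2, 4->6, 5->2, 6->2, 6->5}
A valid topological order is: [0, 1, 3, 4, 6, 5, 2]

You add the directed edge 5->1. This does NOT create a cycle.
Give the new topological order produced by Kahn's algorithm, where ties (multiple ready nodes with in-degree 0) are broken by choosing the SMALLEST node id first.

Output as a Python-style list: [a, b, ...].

Answer: [0, 3, 4, 6, 5, 1, 2]

Derivation:
Old toposort: [0, 1, 3, 4, 6, 5, 2]
Added edge: 5->1
Position of 5 (5) > position of 1 (1). Must reorder: 5 must now come before 1.
Run Kahn's algorithm (break ties by smallest node id):
  initial in-degrees: [0, 2, 4, 1, 1, 2, 2]
  ready (indeg=0): [0]
  pop 0: indeg[1]->1; indeg[3]->0; indeg[4]->0; indeg[6]->1 | ready=[3, 4] | order so far=[0]
  pop 3: indeg[2]->3; indeg[5]->1 | ready=[4] | order so far=[0, 3]
  pop 4: indeg[2]->2; indeg[6]->0 | ready=[6] | order so far=[0, 3, 4]
  pop 6: indeg[2]->1; indeg[5]->0 | ready=[5] | order so far=[0, 3, 4, 6]
  pop 5: indeg[1]->0; indeg[2]->0 | ready=[1, 2] | order so far=[0, 3, 4, 6, 5]
  pop 1: no out-edges | ready=[2] | order so far=[0, 3, 4, 6, 5, 1]
  pop 2: no out-edges | ready=[] | order so far=[0, 3, 4, 6, 5, 1, 2]
  Result: [0, 3, 4, 6, 5, 1, 2]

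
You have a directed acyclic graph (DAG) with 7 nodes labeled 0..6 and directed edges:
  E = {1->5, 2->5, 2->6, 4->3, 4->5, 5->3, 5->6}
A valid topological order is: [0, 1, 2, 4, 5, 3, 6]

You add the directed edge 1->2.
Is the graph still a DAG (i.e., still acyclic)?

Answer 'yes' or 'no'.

Given toposort: [0, 1, 2, 4, 5, 3, 6]
Position of 1: index 1; position of 2: index 2
New edge 1->2: forward
Forward edge: respects the existing order. Still a DAG, same toposort still valid.
Still a DAG? yes

Answer: yes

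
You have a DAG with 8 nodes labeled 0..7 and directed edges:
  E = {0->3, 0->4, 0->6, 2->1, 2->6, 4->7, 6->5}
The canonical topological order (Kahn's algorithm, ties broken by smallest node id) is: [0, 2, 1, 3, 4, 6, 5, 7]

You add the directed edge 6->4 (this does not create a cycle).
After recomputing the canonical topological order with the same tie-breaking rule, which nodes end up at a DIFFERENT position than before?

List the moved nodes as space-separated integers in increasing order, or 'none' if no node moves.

Answer: 4 6

Derivation:
Old toposort: [0, 2, 1, 3, 4, 6, 5, 7]
Added edge 6->4
Recompute Kahn (smallest-id tiebreak):
  initial in-degrees: [0, 1, 0, 1, 2, 1, 2, 1]
  ready (indeg=0): [0, 2]
  pop 0: indeg[3]->0; indeg[4]->1; indeg[6]->1 | ready=[2, 3] | order so far=[0]
  pop 2: indeg[1]->0; indeg[6]->0 | ready=[1, 3, 6] | order so far=[0, 2]
  pop 1: no out-edges | ready=[3, 6] | order so far=[0, 2, 1]
  pop 3: no out-edges | ready=[6] | order so far=[0, 2, 1, 3]
  pop 6: indeg[4]->0; indeg[5]->0 | ready=[4, 5] | order so far=[0, 2, 1, 3, 6]
  pop 4: indeg[7]->0 | ready=[5, 7] | order so far=[0, 2, 1, 3, 6, 4]
  pop 5: no out-edges | ready=[7] | order so far=[0, 2, 1, 3, 6, 4, 5]
  pop 7: no out-edges | ready=[] | order so far=[0, 2, 1, 3, 6, 4, 5, 7]
New canonical toposort: [0, 2, 1, 3, 6, 4, 5, 7]
Compare positions:
  Node 0: index 0 -> 0 (same)
  Node 1: index 2 -> 2 (same)
  Node 2: index 1 -> 1 (same)
  Node 3: index 3 -> 3 (same)
  Node 4: index 4 -> 5 (moved)
  Node 5: index 6 -> 6 (same)
  Node 6: index 5 -> 4 (moved)
  Node 7: index 7 -> 7 (same)
Nodes that changed position: 4 6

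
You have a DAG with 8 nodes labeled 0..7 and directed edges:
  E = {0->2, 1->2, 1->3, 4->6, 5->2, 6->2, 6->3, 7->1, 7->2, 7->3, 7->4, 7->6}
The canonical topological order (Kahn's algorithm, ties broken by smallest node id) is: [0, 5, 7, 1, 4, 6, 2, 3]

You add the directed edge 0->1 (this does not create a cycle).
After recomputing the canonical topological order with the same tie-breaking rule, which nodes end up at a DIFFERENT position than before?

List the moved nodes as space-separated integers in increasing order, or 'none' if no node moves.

Old toposort: [0, 5, 7, 1, 4, 6, 2, 3]
Added edge 0->1
Recompute Kahn (smallest-id tiebreak):
  initial in-degrees: [0, 2, 5, 3, 1, 0, 2, 0]
  ready (indeg=0): [0, 5, 7]
  pop 0: indeg[1]->1; indeg[2]->4 | ready=[5, 7] | order so far=[0]
  pop 5: indeg[2]->3 | ready=[7] | order so far=[0, 5]
  pop 7: indeg[1]->0; indeg[2]->2; indeg[3]->2; indeg[4]->0; indeg[6]->1 | ready=[1, 4] | order so far=[0, 5, 7]
  pop 1: indeg[2]->1; indeg[3]->1 | ready=[4] | order so far=[0, 5, 7, 1]
  pop 4: indeg[6]->0 | ready=[6] | order so far=[0, 5, 7, 1, 4]
  pop 6: indeg[2]->0; indeg[3]->0 | ready=[2, 3] | order so far=[0, 5, 7, 1, 4, 6]
  pop 2: no out-edges | ready=[3] | order so far=[0, 5, 7, 1, 4, 6, 2]
  pop 3: no out-edges | ready=[] | order so far=[0, 5, 7, 1, 4, 6, 2, 3]
New canonical toposort: [0, 5, 7, 1, 4, 6, 2, 3]
Compare positions:
  Node 0: index 0 -> 0 (same)
  Node 1: index 3 -> 3 (same)
  Node 2: index 6 -> 6 (same)
  Node 3: index 7 -> 7 (same)
  Node 4: index 4 -> 4 (same)
  Node 5: index 1 -> 1 (same)
  Node 6: index 5 -> 5 (same)
  Node 7: index 2 -> 2 (same)
Nodes that changed position: none

Answer: none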